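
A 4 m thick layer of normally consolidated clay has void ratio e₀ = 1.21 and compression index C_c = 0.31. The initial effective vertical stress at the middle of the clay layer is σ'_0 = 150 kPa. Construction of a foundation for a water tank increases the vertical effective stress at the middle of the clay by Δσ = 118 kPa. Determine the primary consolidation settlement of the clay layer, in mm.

Final effective stress: σ'_f = σ'_0 + Δσ = 150 + 118 = 268 kPa.
Normally consolidated clay, so the full stress increment lies on the virgin compression line:
S_c = C_c·H/(1+e₀)·log₁₀(σ'_f/σ'_0) = 0.31×4/(1+1.21)×log₁₀(268/150)
    = 0.56109 × 0.25204 = 0.1414 m

S_c ≈ 141 mm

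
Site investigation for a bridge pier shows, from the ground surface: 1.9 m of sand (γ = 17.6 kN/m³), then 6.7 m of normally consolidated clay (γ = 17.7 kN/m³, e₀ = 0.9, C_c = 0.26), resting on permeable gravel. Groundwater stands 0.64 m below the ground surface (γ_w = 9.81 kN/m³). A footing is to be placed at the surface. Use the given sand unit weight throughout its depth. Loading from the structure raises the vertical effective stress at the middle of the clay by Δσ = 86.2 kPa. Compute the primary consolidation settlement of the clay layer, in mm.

S_c ≈ 412 mm

Mid-depth of clay below the ground surface: z = 1.9 + 6.7/2 = 5.25 m.
Total vertical stress at mid-clay: σ_v = 17.6×1.9 + 17.7×3.35 = 92.735 kPa.
Pore pressure: u = 9.81×(5.25 − 0.64) = 45.224 kPa.
Initial effective stress: σ'_0 = σ_v − u = 92.735 − 45.224 = 47.511 kPa.
Final effective stress: σ'_f = σ'_0 + Δσ = 47.511 + 86.2 = 133.71 kPa.
Normally consolidated clay, so the full stress increment lies on the virgin compression line:
S_c = C_c·H/(1+e₀)·log₁₀(σ'_f/σ'_0) = 0.26×6.7/(1+0.9)×log₁₀(133.71/47.511)
    = 0.91684 × 0.44937 = 0.412 m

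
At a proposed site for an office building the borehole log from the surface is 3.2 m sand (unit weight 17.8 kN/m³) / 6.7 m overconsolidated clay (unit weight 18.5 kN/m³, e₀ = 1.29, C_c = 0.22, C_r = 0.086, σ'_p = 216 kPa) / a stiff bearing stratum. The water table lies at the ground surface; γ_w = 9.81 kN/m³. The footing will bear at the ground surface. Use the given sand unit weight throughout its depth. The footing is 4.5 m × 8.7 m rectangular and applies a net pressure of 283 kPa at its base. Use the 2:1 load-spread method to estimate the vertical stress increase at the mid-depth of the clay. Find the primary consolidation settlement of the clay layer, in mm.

S_c ≈ 86.3 mm

Mid-depth of clay below the ground surface: z = 3.2 + 6.7/2 = 6.55 m.
Total vertical stress at mid-clay: σ_v = 17.8×3.2 + 18.5×3.35 = 118.94 kPa.
Pore pressure: u = 9.81×(6.55 − 0) = 64.255 kPa.
Initial effective stress: σ'_0 = σ_v − u = 118.94 − 64.255 = 54.685 kPa.
Stress increase at mid-clay by the 2:1 spreading method:
Δσ = qBL/((B+z)(L+z)) = 283×4.5×8.7/((4.5+6.55)(8.7+6.55)) = 65.749 kPa
Final effective stress: σ'_f = 54.685 + 65.749 = 120.43 kPa.
σ'_f = 120.43 ≤ σ'_p = 216 kPa, so the clay remains overconsolidated and only the recompression index applies:
S_c = C_r·H/(1+e₀)·log₁₀(σ'_f/σ'_0) = 0.086×6.7/2.29×log₁₀(120.43/54.685)
    = 0.25162 × 0.34287 = 0.08627 m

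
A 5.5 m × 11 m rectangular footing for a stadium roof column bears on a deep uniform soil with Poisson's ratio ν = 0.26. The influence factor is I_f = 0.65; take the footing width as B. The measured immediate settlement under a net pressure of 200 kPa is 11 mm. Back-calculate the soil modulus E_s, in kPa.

E_s ≈ 60600 kPa

S_e = q·B·(1−ν²)/E_s · I_f  ⇒  E_s = q·B·(1−ν²)·I_f / S_e.
E_s = 200 × 5.5 × 0.9324 × 0.65 / 0.011 = 60610 kPa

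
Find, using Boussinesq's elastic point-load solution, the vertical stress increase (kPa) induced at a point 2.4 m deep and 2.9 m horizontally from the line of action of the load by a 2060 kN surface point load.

Boussinesq vertical stress below a point load on an elastic half-space:
Δσ_z = 3P/(2πz²) · [1 + (r/z)²]^(−5/2)
r/z = 2.9/2.4 = 1.2083; [1+(r/z)²]^(−5/2) = 0.10535.
Δσ_z = 3×2060/(2π×2.4²) × 0.10535 = 170.76 × 0.10535 = 17.99 kPa

Δσ_z ≈ 18 kPa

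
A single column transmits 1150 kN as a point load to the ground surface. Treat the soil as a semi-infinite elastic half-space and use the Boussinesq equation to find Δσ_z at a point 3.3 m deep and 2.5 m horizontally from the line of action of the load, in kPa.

Boussinesq vertical stress below a point load on an elastic half-space:
Δσ_z = 3P/(2πz²) · [1 + (r/z)²]^(−5/2)
r/z = 2.5/3.3 = 0.75758; [1+(r/z)²]^(−5/2) = 0.32177.
Δσ_z = 3×1150/(2π×3.3²) × 0.32177 = 50.421 × 0.32177 = 16.22 kPa

Δσ_z ≈ 16.2 kPa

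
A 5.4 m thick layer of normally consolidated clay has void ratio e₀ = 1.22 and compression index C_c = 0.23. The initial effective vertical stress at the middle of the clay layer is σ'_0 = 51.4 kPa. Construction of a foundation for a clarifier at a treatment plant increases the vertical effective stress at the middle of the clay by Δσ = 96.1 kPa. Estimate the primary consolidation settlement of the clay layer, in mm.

Final effective stress: σ'_f = σ'_0 + Δσ = 51.4 + 96.1 = 147.5 kPa.
Normally consolidated clay, so the full stress increment lies on the virgin compression line:
S_c = C_c·H/(1+e₀)·log₁₀(σ'_f/σ'_0) = 0.23×5.4/(1+1.22)×log₁₀(147.5/51.4)
    = 0.55946 × 0.45783 = 0.2561 m

S_c ≈ 256 mm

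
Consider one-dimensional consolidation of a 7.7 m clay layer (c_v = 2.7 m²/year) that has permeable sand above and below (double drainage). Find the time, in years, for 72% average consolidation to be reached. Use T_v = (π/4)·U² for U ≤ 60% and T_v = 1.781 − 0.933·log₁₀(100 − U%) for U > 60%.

t ≈ 2.37 years

Drainage path length: H_d = H/2 = 3.85 m (double drainage).
U > 60%: T_v = 1.781 − 0.933·log₁₀(100 − 72) = 0.4308.
t = T_v·H_d²/c_v = 0.4308×3.85²/2.7 = 2.365 years.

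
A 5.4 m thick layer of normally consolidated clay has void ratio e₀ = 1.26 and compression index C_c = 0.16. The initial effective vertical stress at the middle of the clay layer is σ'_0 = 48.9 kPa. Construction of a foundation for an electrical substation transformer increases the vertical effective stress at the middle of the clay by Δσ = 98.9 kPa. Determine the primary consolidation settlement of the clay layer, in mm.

S_c ≈ 184 mm

Final effective stress: σ'_f = σ'_0 + Δσ = 48.9 + 98.9 = 147.8 kPa.
Normally consolidated clay, so the full stress increment lies on the virgin compression line:
S_c = C_c·H/(1+e₀)·log₁₀(σ'_f/σ'_0) = 0.16×5.4/(1+1.26)×log₁₀(147.8/48.9)
    = 0.3823 × 0.48037 = 0.1836 m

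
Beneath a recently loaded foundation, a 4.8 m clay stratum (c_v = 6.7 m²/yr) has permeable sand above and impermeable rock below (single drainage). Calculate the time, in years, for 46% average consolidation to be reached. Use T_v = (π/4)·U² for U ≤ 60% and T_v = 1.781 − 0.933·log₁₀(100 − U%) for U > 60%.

t ≈ 0.571 years

Drainage path length: H_d = H = 4.8 m (single drainage).
U ≤ 60%: T_v = (π/4)·U² = (π/4)×0.46² = 0.16619.
t = T_v·H_d²/c_v = 0.16619×4.8²/6.7 = 0.5715 years.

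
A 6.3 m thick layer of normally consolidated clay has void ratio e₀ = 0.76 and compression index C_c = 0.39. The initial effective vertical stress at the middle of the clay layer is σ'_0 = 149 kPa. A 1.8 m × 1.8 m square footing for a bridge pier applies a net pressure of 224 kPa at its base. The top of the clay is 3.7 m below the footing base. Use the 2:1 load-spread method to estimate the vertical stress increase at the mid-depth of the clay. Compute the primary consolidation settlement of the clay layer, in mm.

Mid-depth of clay below the footing base: z = 3.7 + 6.3/2 = 6.85 m.
Stress increase at mid-clay by the 2:1 spreading method:
Δσ = qBL/((B+z)(L+z)) = 224×1.8×1.8/((1.8+6.85)(1.8+6.85)) = 9.6998 kPa
Final effective stress: σ'_f = σ'_0 + Δσ = 149 + 9.6998 = 158.7 kPa.
Normally consolidated clay, so the full stress increment lies on the virgin compression line:
S_c = C_c·H/(1+e₀)·log₁₀(σ'_f/σ'_0) = 0.39×6.3/(1+0.76)×log₁₀(158.7/149)
    = 1.396 × 0.027391 = 0.03824 m

S_c ≈ 38.2 mm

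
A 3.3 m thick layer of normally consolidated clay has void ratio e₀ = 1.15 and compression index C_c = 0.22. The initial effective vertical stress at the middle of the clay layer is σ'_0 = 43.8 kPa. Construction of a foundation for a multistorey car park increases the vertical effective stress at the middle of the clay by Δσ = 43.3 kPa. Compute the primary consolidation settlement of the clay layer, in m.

S_c ≈ 0.101 m

Final effective stress: σ'_f = σ'_0 + Δσ = 43.8 + 43.3 = 87.1 kPa.
Normally consolidated clay, so the full stress increment lies on the virgin compression line:
S_c = C_c·H/(1+e₀)·log₁₀(σ'_f/σ'_0) = 0.22×3.3/(1+1.15)×log₁₀(87.1/43.8)
    = 0.33767 × 0.29854 = 0.1008 m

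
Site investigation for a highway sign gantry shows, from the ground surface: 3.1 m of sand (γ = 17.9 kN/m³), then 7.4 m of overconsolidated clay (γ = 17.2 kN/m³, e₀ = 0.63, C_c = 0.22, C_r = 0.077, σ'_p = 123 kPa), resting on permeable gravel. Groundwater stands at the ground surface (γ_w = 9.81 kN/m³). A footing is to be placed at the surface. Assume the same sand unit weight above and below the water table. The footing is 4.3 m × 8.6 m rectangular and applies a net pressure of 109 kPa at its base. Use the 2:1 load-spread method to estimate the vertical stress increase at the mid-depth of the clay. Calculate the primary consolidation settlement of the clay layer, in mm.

Mid-depth of clay below the ground surface: z = 3.1 + 7.4/2 = 6.8 m.
Total vertical stress at mid-clay: σ_v = 17.9×3.1 + 17.2×3.7 = 119.13 kPa.
Pore pressure: u = 9.81×(6.8 − 0) = 66.708 kPa.
Initial effective stress: σ'_0 = σ_v − u = 119.13 − 66.708 = 52.422 kPa.
Stress increase at mid-clay by the 2:1 spreading method:
Δσ = qBL/((B+z)(L+z)) = 109×4.3×8.6/((4.3+6.8)(8.6+6.8)) = 23.58 kPa
Final effective stress: σ'_f = 52.422 + 23.58 = 76.002 kPa.
σ'_f = 76.002 ≤ σ'_p = 123 kPa, so the clay remains overconsolidated and only the recompression index applies:
S_c = C_r·H/(1+e₀)·log₁₀(σ'_f/σ'_0) = 0.077×7.4/1.63×log₁₀(76.002/52.422)
    = 0.34957 × 0.16131 = 0.05639 m

S_c ≈ 56.4 mm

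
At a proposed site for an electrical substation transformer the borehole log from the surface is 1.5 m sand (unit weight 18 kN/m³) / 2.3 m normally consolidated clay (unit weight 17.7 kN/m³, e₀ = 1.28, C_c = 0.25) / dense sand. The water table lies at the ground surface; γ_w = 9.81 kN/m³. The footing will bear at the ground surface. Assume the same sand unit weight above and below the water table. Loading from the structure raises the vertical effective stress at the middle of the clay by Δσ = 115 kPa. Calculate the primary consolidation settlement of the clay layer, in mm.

Mid-depth of clay below the ground surface: z = 1.5 + 2.3/2 = 2.65 m.
Total vertical stress at mid-clay: σ_v = 18×1.5 + 17.7×1.15 = 47.355 kPa.
Pore pressure: u = 9.81×(2.65 − 0) = 25.997 kPa.
Initial effective stress: σ'_0 = σ_v − u = 47.355 − 25.997 = 21.358 kPa.
Final effective stress: σ'_f = σ'_0 + Δσ = 21.358 + 115 = 136.36 kPa.
Normally consolidated clay, so the full stress increment lies on the virgin compression line:
S_c = C_c·H/(1+e₀)·log₁₀(σ'_f/σ'_0) = 0.25×2.3/(1+1.28)×log₁₀(136.36/21.358)
    = 0.25219 × 0.80513 = 0.203 m

S_c ≈ 203 mm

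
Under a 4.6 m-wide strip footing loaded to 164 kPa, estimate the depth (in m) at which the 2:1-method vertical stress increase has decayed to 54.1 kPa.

z ≈ 9.34 m

2:1 spreading — at depth z the loaded area has grown by z in each plan dimension:
qB/(B+z) = Δσ_z ⇒ z = qB/Δσ_z − B = 164×4.6/54.1 − 4.6 = 9.345 m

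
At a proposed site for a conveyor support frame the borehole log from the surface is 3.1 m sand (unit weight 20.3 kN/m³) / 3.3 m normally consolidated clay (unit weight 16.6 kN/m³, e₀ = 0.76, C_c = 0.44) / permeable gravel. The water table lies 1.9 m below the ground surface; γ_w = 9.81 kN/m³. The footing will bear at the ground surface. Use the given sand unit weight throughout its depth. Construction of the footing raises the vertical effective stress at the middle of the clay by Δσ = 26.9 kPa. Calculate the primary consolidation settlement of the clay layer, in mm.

Mid-depth of clay below the ground surface: z = 3.1 + 3.3/2 = 4.75 m.
Total vertical stress at mid-clay: σ_v = 20.3×3.1 + 16.6×1.65 = 90.32 kPa.
Pore pressure: u = 9.81×(4.75 − 1.9) = 27.959 kPa.
Initial effective stress: σ'_0 = σ_v − u = 90.32 − 27.959 = 62.361 kPa.
Final effective stress: σ'_f = σ'_0 + Δσ = 62.361 + 26.9 = 89.261 kPa.
Normally consolidated clay, so the full stress increment lies on the virgin compression line:
S_c = C_c·H/(1+e₀)·log₁₀(σ'_f/σ'_0) = 0.44×3.3/(1+0.76)×log₁₀(89.261/62.361)
    = 0.825 × 0.15575 = 0.1285 m

S_c ≈ 128 mm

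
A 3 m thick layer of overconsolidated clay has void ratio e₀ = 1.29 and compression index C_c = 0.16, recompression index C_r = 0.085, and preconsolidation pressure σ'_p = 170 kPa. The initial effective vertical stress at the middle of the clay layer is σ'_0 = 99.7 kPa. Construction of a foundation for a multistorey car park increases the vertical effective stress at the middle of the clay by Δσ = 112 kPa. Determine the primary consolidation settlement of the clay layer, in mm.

S_c ≈ 45.8 mm

Final effective stress: σ'_f = 99.7 + 112 = 211.7 kPa.
σ'_f = 211.7 > σ'_p = 170 kPa, so the stress path crosses the preconsolidation pressure — recompression up to σ'_p, then virgin compression beyond:
S_c = H/(1+e₀)·[C_r·log₁₀(σ'_p/σ'_0) + C_c·log₁₀(σ'_f/σ'_p)]
    = 3/2.29 × [0.085×log₁₀(170/99.7) + 0.16×log₁₀(211.7/170)]
    = 1.31 × [0.019699 + 0.015244] = 0.04578 m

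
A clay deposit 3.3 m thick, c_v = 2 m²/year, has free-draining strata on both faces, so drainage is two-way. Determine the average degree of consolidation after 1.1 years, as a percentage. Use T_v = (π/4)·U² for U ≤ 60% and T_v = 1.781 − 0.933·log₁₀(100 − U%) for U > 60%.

Drainage path length: H_d = H/2 = 1.65 m (double drainage).
T_v = c_v·t/H_d² = 2×1.1/1.65² = 0.80808.
T_v = 0.80808 corresponds to the U > 60% branch:
U = 1 − 10^((1.781 − T_v)/0.933)/100 = 0.8896

U ≈ 89 %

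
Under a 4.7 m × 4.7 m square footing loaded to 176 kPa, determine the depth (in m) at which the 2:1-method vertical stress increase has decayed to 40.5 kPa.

z ≈ 5.1 m

2:1 spreading — at depth z the loaded area has grown by z in each plan dimension:
qB²/(B+z)² = Δσ_z ⇒ z = B(√(q/Δσ_z) − 1) = 4.7×(√(176/40.5) − 1) = 5.098 m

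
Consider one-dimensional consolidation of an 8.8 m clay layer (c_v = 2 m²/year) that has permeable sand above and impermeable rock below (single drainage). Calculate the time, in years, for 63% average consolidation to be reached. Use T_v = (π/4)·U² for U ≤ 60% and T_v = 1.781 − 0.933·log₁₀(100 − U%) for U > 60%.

t ≈ 12.3 years

Drainage path length: H_d = H = 8.8 m (single drainage).
U > 60%: T_v = 1.781 − 0.933·log₁₀(100 − 63) = 0.31787.
t = T_v·H_d²/c_v = 0.31787×8.8²/2 = 12.31 years.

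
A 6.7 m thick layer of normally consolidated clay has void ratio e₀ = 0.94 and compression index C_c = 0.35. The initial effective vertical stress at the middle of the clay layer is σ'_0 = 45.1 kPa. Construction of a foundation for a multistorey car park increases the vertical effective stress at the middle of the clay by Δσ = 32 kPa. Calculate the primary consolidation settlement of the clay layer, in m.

S_c ≈ 0.282 m

Final effective stress: σ'_f = σ'_0 + Δσ = 45.1 + 32 = 77.1 kPa.
Normally consolidated clay, so the full stress increment lies on the virgin compression line:
S_c = C_c·H/(1+e₀)·log₁₀(σ'_f/σ'_0) = 0.35×6.7/(1+0.94)×log₁₀(77.1/45.1)
    = 1.2088 × 0.23288 = 0.2815 m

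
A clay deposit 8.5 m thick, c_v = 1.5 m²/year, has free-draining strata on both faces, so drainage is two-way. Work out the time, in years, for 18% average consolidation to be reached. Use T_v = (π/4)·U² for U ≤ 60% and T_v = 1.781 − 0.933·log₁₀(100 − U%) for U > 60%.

t ≈ 0.306 years

Drainage path length: H_d = H/2 = 4.25 m (double drainage).
U ≤ 60%: T_v = (π/4)·U² = (π/4)×0.18² = 0.025447.
t = T_v·H_d²/c_v = 0.025447×4.25²/1.5 = 0.3064 years.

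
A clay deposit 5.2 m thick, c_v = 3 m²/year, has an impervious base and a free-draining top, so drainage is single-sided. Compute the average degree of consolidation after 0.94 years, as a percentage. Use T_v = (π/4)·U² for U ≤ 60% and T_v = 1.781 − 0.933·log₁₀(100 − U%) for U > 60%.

Drainage path length: H_d = H = 5.2 m (single drainage).
T_v = c_v·t/H_d² = 3×0.94/5.2² = 0.10429.
T_v = 0.10429 corresponds to the U ≤ 60% branch:
U = √(4T_v/π) = 0.3644

U ≈ 36.4 %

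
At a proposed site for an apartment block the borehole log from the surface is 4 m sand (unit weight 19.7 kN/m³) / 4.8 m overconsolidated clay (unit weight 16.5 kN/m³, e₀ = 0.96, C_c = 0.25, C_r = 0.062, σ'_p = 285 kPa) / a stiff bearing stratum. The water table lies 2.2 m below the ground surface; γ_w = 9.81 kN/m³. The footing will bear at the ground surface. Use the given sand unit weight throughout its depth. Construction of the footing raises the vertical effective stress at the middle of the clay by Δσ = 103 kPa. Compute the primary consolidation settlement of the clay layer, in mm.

Mid-depth of clay below the ground surface: z = 4 + 4.8/2 = 6.4 m.
Total vertical stress at mid-clay: σ_v = 19.7×4 + 16.5×2.4 = 118.4 kPa.
Pore pressure: u = 9.81×(6.4 − 2.2) = 41.202 kPa.
Initial effective stress: σ'_0 = σ_v − u = 118.4 − 41.202 = 77.198 kPa.
Final effective stress: σ'_f = 77.198 + 103 = 180.2 kPa.
σ'_f = 180.2 ≤ σ'_p = 285 kPa, so the clay remains overconsolidated and only the recompression index applies:
S_c = C_r·H/(1+e₀)·log₁₀(σ'_f/σ'_0) = 0.062×4.8/1.96×log₁₀(180.2/77.198)
    = 0.15184 × 0.36815 = 0.0559 m

S_c ≈ 55.9 mm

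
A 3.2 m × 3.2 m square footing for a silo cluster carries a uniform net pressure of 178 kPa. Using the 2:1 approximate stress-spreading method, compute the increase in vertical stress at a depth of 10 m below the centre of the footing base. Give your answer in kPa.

By the 2:1 method the load spreads at 1 horizontal : 2 vertical, so at depth z the loaded area has grown by z in each plan dimension:
Δσ = qBL/((B+z)(L+z)) = 178×3.2×3.2/((3.2+10)(3.2+10)) = 10.461 kPa

Δσ_z ≈ 10.5 kPa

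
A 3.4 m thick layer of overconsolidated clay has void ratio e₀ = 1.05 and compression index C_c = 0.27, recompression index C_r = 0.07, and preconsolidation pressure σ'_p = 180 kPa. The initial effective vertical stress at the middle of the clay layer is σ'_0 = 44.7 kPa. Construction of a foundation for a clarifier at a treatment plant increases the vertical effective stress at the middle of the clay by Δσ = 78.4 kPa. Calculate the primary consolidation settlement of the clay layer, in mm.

S_c ≈ 51.1 mm

Final effective stress: σ'_f = 44.7 + 78.4 = 123.1 kPa.
σ'_f = 123.1 ≤ σ'_p = 180 kPa, so the clay remains overconsolidated and only the recompression index applies:
S_c = C_r·H/(1+e₀)·log₁₀(σ'_f/σ'_0) = 0.07×3.4/2.05×log₁₀(123.1/44.7)
    = 0.1161 × 0.43995 = 0.05108 m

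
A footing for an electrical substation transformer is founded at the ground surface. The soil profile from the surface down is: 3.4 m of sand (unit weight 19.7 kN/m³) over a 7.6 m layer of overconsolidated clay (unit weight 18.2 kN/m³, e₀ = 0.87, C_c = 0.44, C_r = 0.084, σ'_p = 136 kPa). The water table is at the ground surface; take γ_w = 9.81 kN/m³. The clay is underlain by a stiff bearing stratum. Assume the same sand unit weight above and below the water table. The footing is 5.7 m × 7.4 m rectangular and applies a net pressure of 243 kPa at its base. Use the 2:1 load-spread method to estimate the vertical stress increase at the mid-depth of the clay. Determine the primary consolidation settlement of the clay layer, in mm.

Mid-depth of clay below the ground surface: z = 3.4 + 7.6/2 = 7.2 m.
Total vertical stress at mid-clay: σ_v = 19.7×3.4 + 18.2×3.8 = 136.14 kPa.
Pore pressure: u = 9.81×(7.2 − 0) = 70.632 kPa.
Initial effective stress: σ'_0 = σ_v − u = 136.14 − 70.632 = 65.508 kPa.
Stress increase at mid-clay by the 2:1 spreading method:
Δσ = qBL/((B+z)(L+z)) = 243×5.7×7.4/((5.7+7.2)(7.4+7.2)) = 54.421 kPa
Final effective stress: σ'_f = 65.508 + 54.421 = 119.93 kPa.
σ'_f = 119.93 ≤ σ'_p = 136 kPa, so the clay remains overconsolidated and only the recompression index applies:
S_c = C_r·H/(1+e₀)·log₁₀(σ'_f/σ'_0) = 0.084×7.6/1.87×log₁₀(119.93/65.508)
    = 0.34139 × 0.26263 = 0.08966 m

S_c ≈ 89.7 mm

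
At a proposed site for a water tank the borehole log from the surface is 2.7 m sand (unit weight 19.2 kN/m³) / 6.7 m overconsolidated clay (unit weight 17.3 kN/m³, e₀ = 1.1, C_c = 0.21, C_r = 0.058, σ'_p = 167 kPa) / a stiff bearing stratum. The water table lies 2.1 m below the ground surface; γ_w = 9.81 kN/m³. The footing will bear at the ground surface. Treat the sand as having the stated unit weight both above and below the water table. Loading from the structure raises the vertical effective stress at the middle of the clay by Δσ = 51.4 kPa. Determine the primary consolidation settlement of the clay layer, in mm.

Mid-depth of clay below the ground surface: z = 2.7 + 6.7/2 = 6.05 m.
Total vertical stress at mid-clay: σ_v = 19.2×2.7 + 17.3×3.35 = 109.8 kPa.
Pore pressure: u = 9.81×(6.05 − 2.1) = 38.75 kPa.
Initial effective stress: σ'_0 = σ_v − u = 109.8 − 38.75 = 71.05 kPa.
Final effective stress: σ'_f = 71.05 + 51.4 = 122.45 kPa.
σ'_f = 122.45 ≤ σ'_p = 167 kPa, so the clay remains overconsolidated and only the recompression index applies:
S_c = C_r·H/(1+e₀)·log₁₀(σ'_f/σ'_0) = 0.058×6.7/2.1×log₁₀(122.45/71.05)
    = 0.18505 × 0.23639 = 0.04374 m

S_c ≈ 43.7 mm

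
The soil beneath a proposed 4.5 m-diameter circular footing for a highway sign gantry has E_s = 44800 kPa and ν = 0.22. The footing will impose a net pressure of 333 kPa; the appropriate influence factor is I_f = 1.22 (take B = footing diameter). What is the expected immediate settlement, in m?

S_e ≈ 0.0388 m

Immediate (elastic) settlement: S_e = q·B·(1−ν²)/E_s · I_f.
S_e = 333 × 4.5 × (1 − 0.22²) / 44800 × 1.22
    = 333 × 4.5 × 0.9516 / 44800 × 1.22
    = 0.03883 m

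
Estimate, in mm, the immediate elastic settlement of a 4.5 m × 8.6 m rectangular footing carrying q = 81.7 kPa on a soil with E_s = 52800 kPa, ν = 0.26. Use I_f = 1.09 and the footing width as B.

Immediate (elastic) settlement: S_e = q·B·(1−ν²)/E_s · I_f.
S_e = 81.7 × 4.5 × (1 − 0.26²) / 52800 × 1.09
    = 81.7 × 4.5 × 0.9324 / 52800 × 1.09
    = 0.007077 m = 7.077 mm

S_e ≈ 7.08 mm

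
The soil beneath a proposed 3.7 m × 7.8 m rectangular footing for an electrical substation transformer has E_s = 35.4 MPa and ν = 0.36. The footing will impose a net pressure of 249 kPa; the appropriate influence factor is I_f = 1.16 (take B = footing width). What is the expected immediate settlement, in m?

S_e ≈ 0.0263 m

Immediate (elastic) settlement: S_e = q·B·(1−ν²)/E_s · I_f.
E_s = 35.4 MPa = 35400 kPa.
S_e = 249 × 3.7 × (1 − 0.36²) / 35400 × 1.16
    = 249 × 3.7 × 0.8704 / 35400 × 1.16
    = 0.02628 m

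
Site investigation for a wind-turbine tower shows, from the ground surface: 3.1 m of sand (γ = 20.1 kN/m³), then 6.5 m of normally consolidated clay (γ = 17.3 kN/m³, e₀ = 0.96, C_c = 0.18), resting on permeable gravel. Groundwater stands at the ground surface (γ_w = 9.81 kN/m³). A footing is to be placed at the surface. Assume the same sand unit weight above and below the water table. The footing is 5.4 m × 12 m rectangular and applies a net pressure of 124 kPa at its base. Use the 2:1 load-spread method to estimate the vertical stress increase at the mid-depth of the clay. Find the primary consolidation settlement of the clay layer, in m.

S_c ≈ 0.132 m

Mid-depth of clay below the ground surface: z = 3.1 + 6.5/2 = 6.35 m.
Total vertical stress at mid-clay: σ_v = 20.1×3.1 + 17.3×3.25 = 118.54 kPa.
Pore pressure: u = 9.81×(6.35 − 0) = 62.294 kPa.
Initial effective stress: σ'_0 = σ_v − u = 118.54 − 62.294 = 56.246 kPa.
Stress increase at mid-clay by the 2:1 spreading method:
Δσ = qBL/((B+z)(L+z)) = 124×5.4×12/((5.4+6.35)(12+6.35)) = 37.267 kPa
Final effective stress: σ'_f = σ'_0 + Δσ = 56.246 + 37.267 = 93.513 kPa.
Normally consolidated clay, so the full stress increment lies on the virgin compression line:
S_c = C_c·H/(1+e₀)·log₁₀(σ'_f/σ'_0) = 0.18×6.5/(1+0.96)×log₁₀(93.513/56.246)
    = 0.59694 × 0.22078 = 0.1318 m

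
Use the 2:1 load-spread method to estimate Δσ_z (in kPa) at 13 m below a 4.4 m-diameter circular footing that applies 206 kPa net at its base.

By the 2:1 method the load spreads at 1 horizontal : 2 vertical, so at depth z the loaded area has grown by z in each plan dimension:
Δσ ≈ qD²/(D+z)² = 206×4.4²/(4.4+13)² = 13.173 kPa

Δσ_z ≈ 13.2 kPa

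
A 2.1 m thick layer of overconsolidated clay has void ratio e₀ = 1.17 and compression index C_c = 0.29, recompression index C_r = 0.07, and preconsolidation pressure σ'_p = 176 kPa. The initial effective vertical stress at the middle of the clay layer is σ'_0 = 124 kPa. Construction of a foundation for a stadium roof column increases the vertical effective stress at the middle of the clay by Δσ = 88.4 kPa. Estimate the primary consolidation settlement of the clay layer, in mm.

Final effective stress: σ'_f = 124 + 88.4 = 212.4 kPa.
σ'_f = 212.4 > σ'_p = 176 kPa, so the stress path crosses the preconsolidation pressure — recompression up to σ'_p, then virgin compression beyond:
S_c = H/(1+e₀)·[C_r·log₁₀(σ'_p/σ'_0) + C_c·log₁₀(σ'_f/σ'_p)]
    = 2.1/2.17 × [0.07×log₁₀(176/124) + 0.29×log₁₀(212.4/176)]
    = 0.96774 × [0.010646 + 0.023676] = 0.03321 m

S_c ≈ 33.2 mm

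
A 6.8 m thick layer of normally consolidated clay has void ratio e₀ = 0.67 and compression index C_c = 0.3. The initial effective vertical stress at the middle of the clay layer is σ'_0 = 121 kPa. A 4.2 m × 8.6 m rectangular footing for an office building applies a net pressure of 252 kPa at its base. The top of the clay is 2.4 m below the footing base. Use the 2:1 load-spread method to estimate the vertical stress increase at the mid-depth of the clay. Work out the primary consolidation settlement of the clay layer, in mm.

S_c ≈ 223 mm

Mid-depth of clay below the footing base: z = 2.4 + 6.8/2 = 5.8 m.
Stress increase at mid-clay by the 2:1 spreading method:
Δσ = qBL/((B+z)(L+z)) = 252×4.2×8.6/((4.2+5.8)(8.6+5.8)) = 63.21 kPa
Final effective stress: σ'_f = σ'_0 + Δσ = 121 + 63.21 = 184.21 kPa.
Normally consolidated clay, so the full stress increment lies on the virgin compression line:
S_c = C_c·H/(1+e₀)·log₁₀(σ'_f/σ'_0) = 0.3×6.8/(1+0.67)×log₁₀(184.21/121)
    = 1.2216 × 0.18253 = 0.223 m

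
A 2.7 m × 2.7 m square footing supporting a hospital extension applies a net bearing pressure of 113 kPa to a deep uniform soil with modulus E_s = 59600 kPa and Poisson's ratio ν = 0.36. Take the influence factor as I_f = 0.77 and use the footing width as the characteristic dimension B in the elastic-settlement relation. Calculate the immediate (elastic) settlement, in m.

Immediate (elastic) settlement: S_e = q·B·(1−ν²)/E_s · I_f.
S_e = 113 × 2.7 × (1 − 0.36²) / 59600 × 0.77
    = 113 × 2.7 × 0.8704 / 59600 × 0.77
    = 0.003431 m

S_e ≈ 0.00343 m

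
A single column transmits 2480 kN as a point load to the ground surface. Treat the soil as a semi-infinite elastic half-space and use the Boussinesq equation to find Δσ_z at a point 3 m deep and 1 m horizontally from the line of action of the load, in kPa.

Boussinesq vertical stress below a point load on an elastic half-space:
Δσ_z = 3P/(2πz²) · [1 + (r/z)²]^(−5/2)
r/z = 1/3 = 0.33333; [1+(r/z)²]^(−5/2) = 0.76843.
Δσ_z = 3×2480/(2π×3²) × 0.76843 = 131.57 × 0.76843 = 101.1 kPa

Δσ_z ≈ 101 kPa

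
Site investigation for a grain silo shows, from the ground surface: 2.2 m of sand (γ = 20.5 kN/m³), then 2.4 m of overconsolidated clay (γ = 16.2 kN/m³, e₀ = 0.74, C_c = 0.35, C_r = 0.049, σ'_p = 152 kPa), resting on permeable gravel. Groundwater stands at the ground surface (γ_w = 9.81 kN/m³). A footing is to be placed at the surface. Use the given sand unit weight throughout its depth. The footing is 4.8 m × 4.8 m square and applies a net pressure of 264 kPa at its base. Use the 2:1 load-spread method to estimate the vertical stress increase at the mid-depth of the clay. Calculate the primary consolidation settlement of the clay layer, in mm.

S_c ≈ 40 mm

Mid-depth of clay below the ground surface: z = 2.2 + 2.4/2 = 3.4 m.
Total vertical stress at mid-clay: σ_v = 20.5×2.2 + 16.2×1.2 = 64.54 kPa.
Pore pressure: u = 9.81×(3.4 − 0) = 33.354 kPa.
Initial effective stress: σ'_0 = σ_v − u = 64.54 − 33.354 = 31.186 kPa.
Stress increase at mid-clay by the 2:1 spreading method:
Δσ = qBL/((B+z)(L+z)) = 264×4.8×4.8/((4.8+3.4)(4.8+3.4)) = 90.46 kPa
Final effective stress: σ'_f = 31.186 + 90.46 = 121.65 kPa.
σ'_f = 121.65 ≤ σ'_p = 152 kPa, so the clay remains overconsolidated and only the recompression index applies:
S_c = C_r·H/(1+e₀)·log₁₀(σ'_f/σ'_0) = 0.049×2.4/1.74×log₁₀(121.65/31.186)
    = 0.067586 × 0.59115 = 0.03995 m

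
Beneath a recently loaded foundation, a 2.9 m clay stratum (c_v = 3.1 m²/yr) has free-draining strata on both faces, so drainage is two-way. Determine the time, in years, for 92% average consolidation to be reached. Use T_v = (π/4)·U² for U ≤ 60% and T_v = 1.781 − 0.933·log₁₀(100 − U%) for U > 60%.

t ≈ 0.636 years

Drainage path length: H_d = H/2 = 1.45 m (double drainage).
U > 60%: T_v = 1.781 − 0.933·log₁₀(100 − 92) = 0.93842.
t = T_v·H_d²/c_v = 0.93842×1.45²/3.1 = 0.6365 years.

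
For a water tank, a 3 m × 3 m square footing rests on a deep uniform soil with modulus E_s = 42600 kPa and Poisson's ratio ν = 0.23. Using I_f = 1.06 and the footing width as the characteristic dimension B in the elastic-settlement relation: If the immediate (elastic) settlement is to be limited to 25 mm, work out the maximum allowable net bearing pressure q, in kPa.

S_e = q·B·(1−ν²)/E_s · I_f  ⇒  q = S_e·E_s / (B·(1−ν²)·I_f).
q = 0.025 × 42600 / (3 × 0.9471 × 1.06) = 353.6 kPa

q ≈ 354 kPa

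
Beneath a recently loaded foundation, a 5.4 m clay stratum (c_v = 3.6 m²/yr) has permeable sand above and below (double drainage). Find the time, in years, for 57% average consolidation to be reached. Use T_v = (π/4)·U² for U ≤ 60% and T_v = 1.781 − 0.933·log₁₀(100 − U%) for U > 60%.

Drainage path length: H_d = H/2 = 2.7 m (double drainage).
U ≤ 60%: T_v = (π/4)·U² = (π/4)×0.57² = 0.25518.
t = T_v·H_d²/c_v = 0.25518×2.7²/3.6 = 0.5167 years.

t ≈ 0.517 years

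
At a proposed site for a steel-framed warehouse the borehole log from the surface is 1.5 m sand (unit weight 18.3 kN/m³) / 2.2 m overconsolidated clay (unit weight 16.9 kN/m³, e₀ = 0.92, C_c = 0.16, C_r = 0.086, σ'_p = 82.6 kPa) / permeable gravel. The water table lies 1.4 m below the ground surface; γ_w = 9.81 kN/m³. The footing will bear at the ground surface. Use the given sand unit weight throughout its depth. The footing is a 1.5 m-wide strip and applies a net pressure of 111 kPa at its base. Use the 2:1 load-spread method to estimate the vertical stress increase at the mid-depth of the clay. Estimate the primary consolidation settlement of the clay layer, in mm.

S_c ≈ 33.5 mm

Mid-depth of clay below the ground surface: z = 1.5 + 2.2/2 = 2.6 m.
Total vertical stress at mid-clay: σ_v = 18.3×1.5 + 16.9×1.1 = 46.04 kPa.
Pore pressure: u = 9.81×(2.6 − 1.4) = 11.772 kPa.
Initial effective stress: σ'_0 = σ_v − u = 46.04 − 11.772 = 34.268 kPa.
Stress increase at mid-clay by the 2:1 spreading method:
Δσ = qB/(B+z) = 111×1.5/(1.5+2.6) = 40.61 kPa
Final effective stress: σ'_f = 34.268 + 40.61 = 74.878 kPa.
σ'_f = 74.878 ≤ σ'_p = 82.6 kPa, so the clay remains overconsolidated and only the recompression index applies:
S_c = C_r·H/(1+e₀)·log₁₀(σ'_f/σ'_0) = 0.086×2.2/1.92×log₁₀(74.878/34.268)
    = 0.098539 × 0.33947 = 0.03345 m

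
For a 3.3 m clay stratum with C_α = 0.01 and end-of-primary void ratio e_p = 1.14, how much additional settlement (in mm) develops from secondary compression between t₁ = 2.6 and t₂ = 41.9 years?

S_s ≈ 18.6 mm

Secondary compression: S_s = C_α·H/(1+e_p)·log₁₀(t₂/t₁)
S_s = 0.01×3.3/(1+1.14)×log₁₀(41.9/2.6)
    = 0.01542 × 1.207 = 0.01862 m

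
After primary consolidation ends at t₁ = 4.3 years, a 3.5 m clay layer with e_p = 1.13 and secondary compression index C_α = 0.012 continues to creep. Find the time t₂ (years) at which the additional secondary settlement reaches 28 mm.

t₂ ≈ 113 years

S_s = C_α·H/(1+e_p)·log₁₀(t₂/t₁) ⇒ log₁₀(t₂/t₁) = S_s·(1+e_p)/(C_α·H).
log₁₀(t₂/t₁) = 0.028 × (1+1.13) / (0.012×3.5) = 1.42
t₂ = t₁ × 10^1.42 = 4.3 × 26.3 = 113.1 years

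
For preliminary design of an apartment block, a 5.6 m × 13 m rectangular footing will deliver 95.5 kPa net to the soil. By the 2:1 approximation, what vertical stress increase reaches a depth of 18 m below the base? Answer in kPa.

Δσ_z ≈ 9.5 kPa

By the 2:1 method the load spreads at 1 horizontal : 2 vertical, so at depth z the loaded area has grown by z in each plan dimension:
Δσ = qBL/((B+z)(L+z)) = 95.5×5.6×13/((5.6+18)(13+18)) = 9.503 kPa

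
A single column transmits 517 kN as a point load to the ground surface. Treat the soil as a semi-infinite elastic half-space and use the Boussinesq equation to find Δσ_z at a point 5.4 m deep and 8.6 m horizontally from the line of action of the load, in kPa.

Boussinesq vertical stress below a point load on an elastic half-space:
Δσ_z = 3P/(2πz²) · [1 + (r/z)²]^(−5/2)
r/z = 8.6/5.4 = 1.5926; [1+(r/z)²]^(−5/2) = 0.042522.
Δσ_z = 3×517/(2π×5.4²) × 0.042522 = 8.4653 × 0.042522 = 0.36 kPa

Δσ_z ≈ 0.36 kPa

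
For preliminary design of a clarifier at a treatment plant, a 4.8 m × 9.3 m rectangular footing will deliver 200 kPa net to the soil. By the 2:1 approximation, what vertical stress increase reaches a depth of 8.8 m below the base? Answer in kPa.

By the 2:1 method the load spreads at 1 horizontal : 2 vertical, so at depth z the loaded area has grown by z in each plan dimension:
Δσ = qBL/((B+z)(L+z)) = 200×4.8×9.3/((4.8+8.8)(9.3+8.8)) = 36.269 kPa

Δσ_z ≈ 36.3 kPa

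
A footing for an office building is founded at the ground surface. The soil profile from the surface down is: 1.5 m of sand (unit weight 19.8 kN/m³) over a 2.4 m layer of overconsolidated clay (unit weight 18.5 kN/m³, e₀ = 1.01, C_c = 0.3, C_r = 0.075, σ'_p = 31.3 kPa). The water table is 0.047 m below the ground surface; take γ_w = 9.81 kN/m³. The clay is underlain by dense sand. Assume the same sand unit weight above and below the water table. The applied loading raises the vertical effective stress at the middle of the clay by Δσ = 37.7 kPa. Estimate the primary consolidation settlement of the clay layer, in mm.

S_c ≈ 118 mm

Mid-depth of clay below the ground surface: z = 1.5 + 2.4/2 = 2.7 m.
Total vertical stress at mid-clay: σ_v = 19.8×1.5 + 18.5×1.2 = 51.9 kPa.
Pore pressure: u = 9.81×(2.7 − 0.047) = 26.026 kPa.
Initial effective stress: σ'_0 = σ_v − u = 51.9 − 26.026 = 25.874 kPa.
Final effective stress: σ'_f = 25.874 + 37.7 = 63.574 kPa.
σ'_f = 63.574 > σ'_p = 31.3 kPa, so the stress path crosses the preconsolidation pressure — recompression up to σ'_p, then virgin compression beyond:
S_c = H/(1+e₀)·[C_r·log₁₀(σ'_p/σ'_0) + C_c·log₁₀(σ'_f/σ'_p)]
    = 2.4/2.01 × [0.075×log₁₀(31.3/25.874) + 0.3×log₁₀(63.574/31.3)]
    = 1.194 × [0.0062011 + 0.092321] = 0.1176 m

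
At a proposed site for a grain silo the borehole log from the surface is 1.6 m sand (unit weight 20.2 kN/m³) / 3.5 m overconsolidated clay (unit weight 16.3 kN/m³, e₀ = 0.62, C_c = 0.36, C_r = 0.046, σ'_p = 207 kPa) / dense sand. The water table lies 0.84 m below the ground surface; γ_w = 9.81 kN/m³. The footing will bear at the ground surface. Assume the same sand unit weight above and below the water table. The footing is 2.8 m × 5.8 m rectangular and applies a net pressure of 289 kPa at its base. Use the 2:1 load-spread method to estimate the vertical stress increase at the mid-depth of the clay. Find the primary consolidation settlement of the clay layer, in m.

S_c ≈ 0.0516 m

Mid-depth of clay below the ground surface: z = 1.6 + 3.5/2 = 3.35 m.
Total vertical stress at mid-clay: σ_v = 20.2×1.6 + 16.3×1.75 = 60.845 kPa.
Pore pressure: u = 9.81×(3.35 − 0.84) = 24.623 kPa.
Initial effective stress: σ'_0 = σ_v − u = 60.845 − 24.623 = 36.222 kPa.
Stress increase at mid-clay by the 2:1 spreading method:
Δσ = qBL/((B+z)(L+z)) = 289×2.8×5.8/((2.8+3.35)(5.8+3.35)) = 83.404 kPa
Final effective stress: σ'_f = 36.222 + 83.404 = 119.63 kPa.
σ'_f = 119.63 ≤ σ'_p = 207 kPa, so the clay remains overconsolidated and only the recompression index applies:
S_c = C_r·H/(1+e₀)·log₁₀(σ'_f/σ'_0) = 0.046×3.5/1.62×log₁₀(119.63/36.222)
    = 0.099383 × 0.51887 = 0.05157 m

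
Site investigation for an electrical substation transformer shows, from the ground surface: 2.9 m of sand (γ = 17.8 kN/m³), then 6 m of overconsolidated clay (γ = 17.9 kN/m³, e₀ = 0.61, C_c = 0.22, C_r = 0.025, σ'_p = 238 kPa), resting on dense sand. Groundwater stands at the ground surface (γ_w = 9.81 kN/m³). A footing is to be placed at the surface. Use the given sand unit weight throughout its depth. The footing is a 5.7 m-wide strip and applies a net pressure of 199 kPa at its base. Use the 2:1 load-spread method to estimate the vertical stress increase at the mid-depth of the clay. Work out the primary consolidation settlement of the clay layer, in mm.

S_c ≈ 45.3 mm

Mid-depth of clay below the ground surface: z = 2.9 + 6/2 = 5.9 m.
Total vertical stress at mid-clay: σ_v = 17.8×2.9 + 17.9×3 = 105.32 kPa.
Pore pressure: u = 9.81×(5.9 − 0) = 57.879 kPa.
Initial effective stress: σ'_0 = σ_v − u = 105.32 − 57.879 = 47.441 kPa.
Stress increase at mid-clay by the 2:1 spreading method:
Δσ = qB/(B+z) = 199×5.7/(5.7+5.9) = 97.784 kPa
Final effective stress: σ'_f = 47.441 + 97.784 = 145.23 kPa.
σ'_f = 145.23 ≤ σ'_p = 238 kPa, so the clay remains overconsolidated and only the recompression index applies:
S_c = C_r·H/(1+e₀)·log₁₀(σ'_f/σ'_0) = 0.025×6/1.61×log₁₀(145.23/47.441)
    = 0.093168 × 0.4859 = 0.04527 m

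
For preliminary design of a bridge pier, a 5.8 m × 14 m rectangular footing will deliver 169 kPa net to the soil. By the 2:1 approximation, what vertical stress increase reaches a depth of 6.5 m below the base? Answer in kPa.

By the 2:1 method the load spreads at 1 horizontal : 2 vertical, so at depth z the loaded area has grown by z in each plan dimension:
Δσ = qBL/((B+z)(L+z)) = 169×5.8×14/((5.8+6.5)(14+6.5)) = 54.423 kPa

Δσ_z ≈ 54.4 kPa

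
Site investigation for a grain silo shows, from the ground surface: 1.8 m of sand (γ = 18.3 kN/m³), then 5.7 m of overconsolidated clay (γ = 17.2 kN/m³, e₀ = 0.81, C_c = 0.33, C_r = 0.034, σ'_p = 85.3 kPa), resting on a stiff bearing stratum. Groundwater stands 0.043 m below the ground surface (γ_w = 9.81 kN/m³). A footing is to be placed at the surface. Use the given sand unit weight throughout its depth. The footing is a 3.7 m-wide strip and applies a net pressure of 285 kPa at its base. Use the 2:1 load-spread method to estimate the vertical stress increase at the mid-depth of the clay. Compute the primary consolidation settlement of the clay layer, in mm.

S_c ≈ 332 mm

Mid-depth of clay below the ground surface: z = 1.8 + 5.7/2 = 4.65 m.
Total vertical stress at mid-clay: σ_v = 18.3×1.8 + 17.2×2.85 = 81.96 kPa.
Pore pressure: u = 9.81×(4.65 − 0.043) = 45.195 kPa.
Initial effective stress: σ'_0 = σ_v − u = 81.96 − 45.195 = 36.765 kPa.
Stress increase at mid-clay by the 2:1 spreading method:
Δσ = qB/(B+z) = 285×3.7/(3.7+4.65) = 126.29 kPa
Final effective stress: σ'_f = 36.765 + 126.29 = 163.06 kPa.
σ'_f = 163.06 > σ'_p = 85.3 kPa, so the stress path crosses the preconsolidation pressure — recompression up to σ'_p, then virgin compression beyond:
S_c = H/(1+e₀)·[C_r·log₁₀(σ'_p/σ'_0) + C_c·log₁₀(σ'_f/σ'_p)]
    = 5.7/1.81 × [0.034×log₁₀(85.3/36.765) + 0.33×log₁₀(163.06/85.3)]
    = 3.1492 × [0.012427 + 0.092861] = 0.3316 m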